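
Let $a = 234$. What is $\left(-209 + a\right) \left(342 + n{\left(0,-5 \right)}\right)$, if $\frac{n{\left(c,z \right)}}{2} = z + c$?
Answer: $8300$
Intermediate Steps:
$n{\left(c,z \right)} = 2 c + 2 z$ ($n{\left(c,z \right)} = 2 \left(z + c\right) = 2 \left(c + z\right) = 2 c + 2 z$)
$\left(-209 + a\right) \left(342 + n{\left(0,-5 \right)}\right) = \left(-209 + 234\right) \left(342 + \left(2 \cdot 0 + 2 \left(-5\right)\right)\right) = 25 \left(342 + \left(0 - 10\right)\right) = 25 \left(342 - 10\right) = 25 \cdot 332 = 8300$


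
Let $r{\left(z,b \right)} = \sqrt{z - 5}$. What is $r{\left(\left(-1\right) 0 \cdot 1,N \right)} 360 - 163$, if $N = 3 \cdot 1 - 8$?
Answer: $-163 + 360 i \sqrt{5} \approx -163.0 + 804.98 i$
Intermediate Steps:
$N = -5$ ($N = 3 - 8 = -5$)
$r{\left(z,b \right)} = \sqrt{-5 + z}$
$r{\left(\left(-1\right) 0 \cdot 1,N \right)} 360 - 163 = \sqrt{-5 + \left(-1\right) 0 \cdot 1} \cdot 360 - 163 = \sqrt{-5 + 0 \cdot 1} \cdot 360 - 163 = \sqrt{-5 + 0} \cdot 360 - 163 = \sqrt{-5} \cdot 360 - 163 = i \sqrt{5} \cdot 360 - 163 = 360 i \sqrt{5} - 163 = -163 + 360 i \sqrt{5}$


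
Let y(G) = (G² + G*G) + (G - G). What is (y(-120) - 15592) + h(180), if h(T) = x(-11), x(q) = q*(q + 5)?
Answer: 13274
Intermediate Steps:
x(q) = q*(5 + q)
y(G) = 2*G² (y(G) = (G² + G²) + 0 = 2*G² + 0 = 2*G²)
h(T) = 66 (h(T) = -11*(5 - 11) = -11*(-6) = 66)
(y(-120) - 15592) + h(180) = (2*(-120)² - 15592) + 66 = (2*14400 - 15592) + 66 = (28800 - 15592) + 66 = 13208 + 66 = 13274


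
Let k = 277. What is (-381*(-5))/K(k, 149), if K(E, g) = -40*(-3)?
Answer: 127/8 ≈ 15.875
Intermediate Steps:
K(E, g) = 120
(-381*(-5))/K(k, 149) = -381*(-5)/120 = 1905*(1/120) = 127/8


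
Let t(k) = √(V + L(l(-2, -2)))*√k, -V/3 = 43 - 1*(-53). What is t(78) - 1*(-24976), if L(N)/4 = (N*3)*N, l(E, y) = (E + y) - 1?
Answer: 24976 + 6*√26 ≈ 25007.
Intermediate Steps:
l(E, y) = -1 + E + y
L(N) = 12*N² (L(N) = 4*((N*3)*N) = 4*((3*N)*N) = 4*(3*N²) = 12*N²)
V = -288 (V = -3*(43 - 1*(-53)) = -3*(43 + 53) = -3*96 = -288)
t(k) = 2*√3*√k (t(k) = √(-288 + 12*(-1 - 2 - 2)²)*√k = √(-288 + 12*(-5)²)*√k = √(-288 + 12*25)*√k = √(-288 + 300)*√k = √12*√k = (2*√3)*√k = 2*√3*√k)
t(78) - 1*(-24976) = 2*√3*√78 - 1*(-24976) = 6*√26 + 24976 = 24976 + 6*√26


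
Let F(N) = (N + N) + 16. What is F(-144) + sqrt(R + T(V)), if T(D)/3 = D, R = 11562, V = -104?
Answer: -272 + 75*sqrt(2) ≈ -165.93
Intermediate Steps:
T(D) = 3*D
F(N) = 16 + 2*N (F(N) = 2*N + 16 = 16 + 2*N)
F(-144) + sqrt(R + T(V)) = (16 + 2*(-144)) + sqrt(11562 + 3*(-104)) = (16 - 288) + sqrt(11562 - 312) = -272 + sqrt(11250) = -272 + 75*sqrt(2)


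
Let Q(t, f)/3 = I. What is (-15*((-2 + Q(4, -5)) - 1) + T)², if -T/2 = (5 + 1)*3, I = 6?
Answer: 68121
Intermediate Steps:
T = -36 (T = -2*(5 + 1)*3 = -12*3 = -2*18 = -36)
Q(t, f) = 18 (Q(t, f) = 3*6 = 18)
(-15*((-2 + Q(4, -5)) - 1) + T)² = (-15*((-2 + 18) - 1) - 36)² = (-15*(16 - 1) - 36)² = (-15*15 - 36)² = (-225 - 36)² = (-261)² = 68121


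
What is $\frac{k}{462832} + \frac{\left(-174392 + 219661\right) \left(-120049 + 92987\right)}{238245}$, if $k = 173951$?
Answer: $- \frac{80994286607443}{15752487120} \approx -5141.7$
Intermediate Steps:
$\frac{k}{462832} + \frac{\left(-174392 + 219661\right) \left(-120049 + 92987\right)}{238245} = \frac{173951}{462832} + \frac{\left(-174392 + 219661\right) \left(-120049 + 92987\right)}{238245} = 173951 \cdot \frac{1}{462832} + 45269 \left(-27062\right) \frac{1}{238245} = \frac{173951}{462832} - \frac{175009954}{34035} = - \frac{80994286607443}{15752487120}$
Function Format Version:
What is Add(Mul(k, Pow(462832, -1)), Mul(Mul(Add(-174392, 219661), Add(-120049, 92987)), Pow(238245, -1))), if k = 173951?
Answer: Rational(-80994286607443, 15752487120) ≈ -5141.7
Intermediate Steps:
Add(Mul(k, Pow(462832, -1)), Mul(Mul(Add(-174392, 219661), Add(-120049, 92987)), Pow(238245, -1))) = Add(Mul(173951, Pow(462832, -1)), Mul(Mul(Add(-174392, 219661), Add(-120049, 92987)), Pow(238245, -1))) = Add(Mul(173951, Rational(1, 462832)), Mul(Mul(45269, -27062), Rational(1, 238245))) = Add(Rational(173951, 462832), Mul(-1225069678, Rational(1, 238245))) = Add(Rational(173951, 462832), Rational(-175009954, 34035)) = Rational(-80994286607443, 15752487120)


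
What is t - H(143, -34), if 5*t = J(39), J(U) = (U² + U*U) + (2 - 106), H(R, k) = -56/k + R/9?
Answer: 436099/765 ≈ 570.06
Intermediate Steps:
H(R, k) = -56/k + R/9 (H(R, k) = -56/k + R*(⅑) = -56/k + R/9)
J(U) = -104 + 2*U² (J(U) = (U² + U²) - 104 = 2*U² - 104 = -104 + 2*U²)
t = 2938/5 (t = (-104 + 2*39²)/5 = (-104 + 2*1521)/5 = (-104 + 3042)/5 = (⅕)*2938 = 2938/5 ≈ 587.60)
t - H(143, -34) = 2938/5 - (-56/(-34) + (⅑)*143) = 2938/5 - (-56*(-1/34) + 143/9) = 2938/5 - (28/17 + 143/9) = 2938/5 - 1*2683/153 = 2938/5 - 2683/153 = 436099/765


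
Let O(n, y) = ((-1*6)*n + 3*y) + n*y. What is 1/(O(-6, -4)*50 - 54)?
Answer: 1/2346 ≈ 0.00042626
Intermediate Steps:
O(n, y) = -6*n + 3*y + n*y (O(n, y) = (-6*n + 3*y) + n*y = -6*n + 3*y + n*y)
1/(O(-6, -4)*50 - 54) = 1/((-6*(-6) + 3*(-4) - 6*(-4))*50 - 54) = 1/((36 - 12 + 24)*50 - 54) = 1/(48*50 - 54) = 1/(2400 - 54) = 1/2346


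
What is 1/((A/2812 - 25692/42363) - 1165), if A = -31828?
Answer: -9927063/11683409684 ≈ -0.00084967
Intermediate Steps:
1/((A/2812 - 25692/42363) - 1165) = 1/((-31828/2812 - 25692/42363) - 1165) = 1/((-31828*1/2812 - 25692*1/42363) - 1165) = 1/((-7957/703 - 8564/14121) - 1165) = 1/(-118381289/9927063 - 1165) = 1/(-11683409684/9927063) = -9927063/11683409684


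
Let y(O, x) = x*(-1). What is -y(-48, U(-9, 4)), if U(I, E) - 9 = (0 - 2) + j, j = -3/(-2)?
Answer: 17/2 ≈ 8.5000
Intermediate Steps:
j = 3/2 (j = -3*(-1/2) = 3/2 ≈ 1.5000)
U(I, E) = 17/2 (U(I, E) = 9 + ((0 - 2) + 3/2) = 9 + (-2 + 3/2) = 9 - 1/2 = 17/2)
y(O, x) = -x
-y(-48, U(-9, 4)) = -(-1)*17/2 = -1*(-17/2) = 17/2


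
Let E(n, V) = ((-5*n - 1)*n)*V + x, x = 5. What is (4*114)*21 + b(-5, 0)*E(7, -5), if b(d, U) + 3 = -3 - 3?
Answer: -1809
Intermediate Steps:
b(d, U) = -9 (b(d, U) = -3 + (-3 - 3) = -3 - 6 = -9)
E(n, V) = 5 + V*n*(-1 - 5*n) (E(n, V) = ((-5*n - 1)*n)*V + 5 = ((-1 - 5*n)*n)*V + 5 = (n*(-1 - 5*n))*V + 5 = V*n*(-1 - 5*n) + 5 = 5 + V*n*(-1 - 5*n))
(4*114)*21 + b(-5, 0)*E(7, -5) = (4*114)*21 - 9*(5 - 1*(-5)*7 - 5*(-5)*7²) = 456*21 - 9*(5 + 35 - 5*(-5)*49) = 9576 - 9*(5 + 35 + 1225) = 9576 - 9*1265 = 9576 - 11385 = -1809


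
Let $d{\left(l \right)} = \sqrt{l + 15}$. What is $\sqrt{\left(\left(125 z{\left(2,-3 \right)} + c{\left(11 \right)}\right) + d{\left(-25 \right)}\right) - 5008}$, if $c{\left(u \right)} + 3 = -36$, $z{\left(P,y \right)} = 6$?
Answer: $\sqrt{-4297 + i \sqrt{10}} \approx 0.0241 + 65.552 i$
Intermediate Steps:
$d{\left(l \right)} = \sqrt{15 + l}$
$c{\left(u \right)} = -39$ ($c{\left(u \right)} = -3 - 36 = -39$)
$\sqrt{\left(\left(125 z{\left(2,-3 \right)} + c{\left(11 \right)}\right) + d{\left(-25 \right)}\right) - 5008} = \sqrt{\left(\left(125 \cdot 6 - 39\right) + \sqrt{15 - 25}\right) - 5008} = \sqrt{\left(\left(750 - 39\right) + \sqrt{-10}\right) - 5008} = \sqrt{\left(711 + i \sqrt{10}\right) - 5008} = \sqrt{-4297 + i \sqrt{10}}$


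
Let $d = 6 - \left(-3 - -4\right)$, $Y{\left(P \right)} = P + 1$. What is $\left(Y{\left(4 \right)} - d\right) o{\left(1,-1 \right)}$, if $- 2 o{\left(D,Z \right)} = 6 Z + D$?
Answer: $0$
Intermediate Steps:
$Y{\left(P \right)} = 1 + P$
$d = 5$ ($d = 6 - \left(-3 + 4\right) = 6 - 1 = 5$)
$o{\left(D,Z \right)} = - 3 Z - \frac{D}{2}$ ($o{\left(D,Z \right)} = - \frac{6 Z + D}{2} = - \frac{D + 6 Z}{2} = - 3 Z - \frac{D}{2}$)
$\left(Y{\left(4 \right)} - d\right) o{\left(1,-1 \right)} = \left(\left(1 + 4\right) - 5\right) \left(\left(-3\right) \left(-1\right) - \frac{1}{2}\right) = \left(5 - 5\right) \left(3 - \frac{1}{2}\right) = 0 \cdot \frac{5}{2} = 0$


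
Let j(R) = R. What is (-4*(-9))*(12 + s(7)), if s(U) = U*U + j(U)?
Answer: 2448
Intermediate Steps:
s(U) = U + U² (s(U) = U*U + U = U² + U = U + U²)
(-4*(-9))*(12 + s(7)) = (-4*(-9))*(12 + 7*(1 + 7)) = 36*(12 + 7*8) = 36*(12 + 56) = 36*68 = 2448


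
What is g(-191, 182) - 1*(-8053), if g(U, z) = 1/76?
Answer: 612029/76 ≈ 8053.0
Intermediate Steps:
g(U, z) = 1/76
g(-191, 182) - 1*(-8053) = 1/76 - 1*(-8053) = 1/76 + 8053 = 612029/76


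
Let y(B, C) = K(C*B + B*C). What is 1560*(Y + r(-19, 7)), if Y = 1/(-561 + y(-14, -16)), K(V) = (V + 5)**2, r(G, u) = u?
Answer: 93114905/8527 ≈ 10920.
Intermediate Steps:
K(V) = (5 + V)**2
y(B, C) = (5 + 2*B*C)**2 (y(B, C) = (5 + (C*B + B*C))**2 = (5 + (B*C + B*C))**2 = (5 + 2*B*C)**2)
Y = 1/204648 (Y = 1/(-561 + (5 + 2*(-14)*(-16))**2) = 1/(-561 + (5 + 448)**2) = 1/(-561 + 453**2) = 1/(-561 + 205209) = 1/204648 ≈ 4.8864e-6)
1560*(Y + r(-19, 7)) = 1560*(1/204648 + 7) = 1560*(1432537/204648) = 93114905/8527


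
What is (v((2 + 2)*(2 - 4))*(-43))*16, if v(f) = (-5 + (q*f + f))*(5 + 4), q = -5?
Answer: -167184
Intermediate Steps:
v(f) = -45 - 36*f (v(f) = (-5 + (-5*f + f))*(5 + 4) = (-5 - 4*f)*9 = -45 - 36*f)
(v((2 + 2)*(2 - 4))*(-43))*16 = ((-45 - 36*(2 + 2)*(2 - 4))*(-43))*16 = ((-45 - 144*(-2))*(-43))*16 = ((-45 - 36*(-8))*(-43))*16 = ((-45 + 288)*(-43))*16 = (243*(-43))*16 = -10449*16 = -167184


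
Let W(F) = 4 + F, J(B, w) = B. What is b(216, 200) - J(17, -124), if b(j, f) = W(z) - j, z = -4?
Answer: -233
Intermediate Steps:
b(j, f) = -j (b(j, f) = (4 - 4) - j = 0 - j = -j)
b(216, 200) - J(17, -124) = -1*216 - 1*17 = -216 - 17 = -233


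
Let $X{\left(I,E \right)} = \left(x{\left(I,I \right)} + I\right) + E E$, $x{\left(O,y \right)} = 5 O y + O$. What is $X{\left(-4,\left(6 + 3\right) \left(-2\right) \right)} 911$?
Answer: $360756$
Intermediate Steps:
$x{\left(O,y \right)} = O + 5 O y$ ($x{\left(O,y \right)} = 5 O y + O = O + 5 O y$)
$X{\left(I,E \right)} = I + E^{2} + I \left(1 + 5 I\right)$ ($X{\left(I,E \right)} = \left(I \left(1 + 5 I\right) + I\right) + E E = \left(I + I \left(1 + 5 I\right)\right) + E^{2} = I + E^{2} + I \left(1 + 5 I\right)$)
$X{\left(-4,\left(6 + 3\right) \left(-2\right) \right)} 911 = \left(-4 + \left(\left(6 + 3\right) \left(-2\right)\right)^{2} - 4 \left(1 + 5 \left(-4\right)\right)\right) 911 = \left(-4 + \left(9 \left(-2\right)\right)^{2} - 4 \left(1 - 20\right)\right) 911 = \left(-4 + \left(-18\right)^{2} - -76\right) 911 = \left(-4 + 324 + 76\right) 911 = 396 \cdot 911 = 360756$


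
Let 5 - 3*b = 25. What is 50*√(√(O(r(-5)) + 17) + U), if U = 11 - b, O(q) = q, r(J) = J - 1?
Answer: 50*√(159 + 9*√11)/3 ≈ 229.04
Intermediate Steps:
b = -20/3 (b = 5/3 - ⅓*25 = 5/3 - 25/3 = -20/3 ≈ -6.6667)
r(J) = -1 + J
U = 53/3 (U = 11 - 1*(-20/3) = 11 + 20/3 = 53/3 ≈ 17.667)
50*√(√(O(r(-5)) + 17) + U) = 50*√(√((-1 - 5) + 17) + 53/3) = 50*√(√(-6 + 17) + 53/3) = 50*√(√11 + 53/3) = 50*√(53/3 + √11)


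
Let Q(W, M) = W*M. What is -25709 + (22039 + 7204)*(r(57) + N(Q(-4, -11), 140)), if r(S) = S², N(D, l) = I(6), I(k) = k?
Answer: 95160256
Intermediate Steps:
Q(W, M) = M*W
N(D, l) = 6
-25709 + (22039 + 7204)*(r(57) + N(Q(-4, -11), 140)) = -25709 + (22039 + 7204)*(57² + 6) = -25709 + 29243*(3249 + 6) = -25709 + 29243*3255 = -25709 + 95185965 = 95160256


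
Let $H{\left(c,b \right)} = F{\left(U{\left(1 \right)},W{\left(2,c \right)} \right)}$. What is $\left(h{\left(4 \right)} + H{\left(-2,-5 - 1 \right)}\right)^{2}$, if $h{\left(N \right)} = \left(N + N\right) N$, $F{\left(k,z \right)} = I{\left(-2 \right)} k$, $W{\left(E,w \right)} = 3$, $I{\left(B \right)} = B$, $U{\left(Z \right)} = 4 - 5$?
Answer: $1156$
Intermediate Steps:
$U{\left(Z \right)} = -1$ ($U{\left(Z \right)} = 4 - 5 = -1$)
$F{\left(k,z \right)} = - 2 k$
$H{\left(c,b \right)} = 2$ ($H{\left(c,b \right)} = \left(-2\right) \left(-1\right) = 2$)
$h{\left(N \right)} = 2 N^{2}$ ($h{\left(N \right)} = 2 N N = 2 N^{2}$)
$\left(h{\left(4 \right)} + H{\left(-2,-5 - 1 \right)}\right)^{2} = \left(2 \cdot 4^{2} + 2\right)^{2} = \left(2 \cdot 16 + 2\right)^{2} = \left(32 + 2\right)^{2} = 34^{2} = 1156$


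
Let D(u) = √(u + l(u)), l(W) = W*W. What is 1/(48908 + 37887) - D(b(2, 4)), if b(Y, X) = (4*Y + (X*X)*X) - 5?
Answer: 1/86795 - 2*√1139 ≈ -67.498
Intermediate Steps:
l(W) = W²
b(Y, X) = -5 + X³ + 4*Y (b(Y, X) = (4*Y + X²*X) - 5 = (4*Y + X³) - 5 = (X³ + 4*Y) - 5 = -5 + X³ + 4*Y)
D(u) = √(u + u²)
1/(48908 + 37887) - D(b(2, 4)) = 1/(48908 + 37887) - √((-5 + 4³ + 4*2)*(1 + (-5 + 4³ + 4*2))) = 1/86795 - √((-5 + 64 + 8)*(1 + (-5 + 64 + 8))) = 1/86795 - √(67*(1 + 67)) = 1/86795 - √(67*68) = 1/86795 - √4556 = 1/86795 - 2*√1139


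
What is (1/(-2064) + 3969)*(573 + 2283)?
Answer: 974849785/86 ≈ 1.1335e+7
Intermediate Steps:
(1/(-2064) + 3969)*(573 + 2283) = (-1/2064 + 3969)*2856 = (8192015/2064)*2856 = 974849785/86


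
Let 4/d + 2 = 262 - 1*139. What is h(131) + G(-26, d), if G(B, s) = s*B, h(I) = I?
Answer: 15747/121 ≈ 130.14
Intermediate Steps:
d = 4/121 (d = 4/(-2 + (262 - 1*139)) = 4/(-2 + (262 - 139)) = 4/(-2 + 123) = 4/121 ≈ 0.033058)
G(B, s) = B*s
h(131) + G(-26, d) = 131 - 26*4/121 = 131 - 104/121 = 15747/121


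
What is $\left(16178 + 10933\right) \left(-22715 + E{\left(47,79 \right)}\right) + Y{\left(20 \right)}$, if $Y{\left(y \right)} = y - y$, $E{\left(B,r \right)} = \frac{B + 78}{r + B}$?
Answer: $- \frac{3694796815}{6} \approx -6.158 \cdot 10^{8}$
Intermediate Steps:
$E{\left(B,r \right)} = \frac{78 + B}{B + r}$
$Y{\left(y \right)} = 0$
$\left(16178 + 10933\right) \left(-22715 + E{\left(47,79 \right)}\right) + Y{\left(20 \right)} = \left(16178 + 10933\right) \left(-22715 + \frac{78 + 47}{47 + 79}\right) + 0 = 27111 \left(-22715 + \frac{1}{126} \cdot 125\right) + 0 = 27111 \left(-22715 + \frac{125}{126}\right) + 0 = 27111 \left(- \frac{2861965}{126}\right) + 0 = - \frac{3694796815}{6} + 0 = - \frac{3694796815}{6}$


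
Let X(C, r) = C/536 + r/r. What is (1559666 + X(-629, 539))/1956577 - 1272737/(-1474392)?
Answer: 80228593204925/48319754726082 ≈ 1.6604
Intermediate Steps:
X(C, r) = 1 + C/536 (X(C, r) = C*(1/536) + 1 = C/536 + 1 = 1 + C/536)
(1559666 + X(-629, 539))/1956577 - 1272737/(-1474392) = (1559666 + (1 + (1/536)*(-629)))/1956577 - 1272737/(-1474392) = (1559666 + (1 - 629/536))*(1/1956577) - 1272737*(-1/1474392) = (1559666 - 93/536)*(1/1956577) + 1272737/1474392 = (835980883/536)*(1/1956577) + 1272737/1474392 = 835980883/1048725272 + 1272737/1474392 = 80228593204925/48319754726082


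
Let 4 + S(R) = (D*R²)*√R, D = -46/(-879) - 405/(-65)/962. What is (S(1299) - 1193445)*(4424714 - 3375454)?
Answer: -1252238297740 + 190766408542209750*√1299/1832129 ≈ 2.5005e+12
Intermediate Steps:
D = 646475/10992774 (D = -46*(-1/879) - 405*(-1/65)*(1/962) = 46/879 + (81/13)*(1/962) = 46/879 + 81/12506 = 646475/10992774 ≈ 0.058809)
S(R) = -4 + 646475*R^(5/2)/10992774 (S(R) = -4 + (646475*R²/10992774)*√R = -4 + 646475*R^(5/2)/10992774)
(S(1299) - 1193445)*(4424714 - 3375454) = ((-4 + 646475*1299^(5/2)/10992774) - 1193445)*(4424714 - 3375454) = ((-4 + 646475*(1687401*√1299)/10992774) - 1193445)*1049260 = ((-4 + 363620853825*√1299/3664258) - 1193445)*1049260 = (-1193449 + 363620853825*√1299/3664258)*1049260 = -1252238297740 + 190766408542209750*√1299/1832129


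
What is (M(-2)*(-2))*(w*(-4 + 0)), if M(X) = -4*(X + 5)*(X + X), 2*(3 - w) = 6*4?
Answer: -3456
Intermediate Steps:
w = -9 (w = 3 - 3*4 = 3 - ½*24 = 3 - 12 = -9)
M(X) = -8*X*(5 + X) (M(X) = -4*(5 + X)*2*X = -8*X*(5 + X))
(M(-2)*(-2))*(w*(-4 + 0)) = (-8*(-2)*(5 - 2)*(-2))*(-9*(-4 + 0)) = (-8*(-2)*3*(-2))*(-9*(-4)) = (48*(-2))*36 = -96*36 = -3456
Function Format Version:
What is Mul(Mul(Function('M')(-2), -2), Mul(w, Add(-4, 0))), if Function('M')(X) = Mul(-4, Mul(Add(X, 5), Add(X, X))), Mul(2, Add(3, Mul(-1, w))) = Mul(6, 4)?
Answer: -3456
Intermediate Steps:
w = -9 (w = Add(3, Mul(Rational(-1, 2), Mul(6, 4))) = Add(3, Mul(Rational(-1, 2), 24)) = Add(3, -12) = -9)
Function('M')(X) = Mul(-8, X, Add(5, X)) (Function('M')(X) = Mul(-4, Mul(Add(5, X), Mul(2, X))) = Mul(-4, Mul(2, X, Add(5, X))) = Mul(-8, X, Add(5, X)))
Mul(Mul(Function('M')(-2), -2), Mul(w, Add(-4, 0))) = Mul(Mul(Mul(-8, -2, Add(5, -2)), -2), Mul(-9, Add(-4, 0))) = Mul(Mul(Mul(-8, -2, 3), -2), Mul(-9, -4)) = Mul(Mul(48, -2), 36) = Mul(-96, 36) = -3456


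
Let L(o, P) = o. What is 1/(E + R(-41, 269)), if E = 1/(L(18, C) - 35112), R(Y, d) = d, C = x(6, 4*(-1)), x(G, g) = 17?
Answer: 35094/9440285 ≈ 0.0037175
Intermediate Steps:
C = 17
E = -1/35094 (E = 1/(18 - 35112) = 1/(-35094) = -1/35094 ≈ -2.8495e-5)
1/(E + R(-41, 269)) = 1/(-1/35094 + 269) = 1/(9440285/35094) = 35094/9440285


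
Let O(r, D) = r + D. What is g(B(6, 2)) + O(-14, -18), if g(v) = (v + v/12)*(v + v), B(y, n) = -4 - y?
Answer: 554/3 ≈ 184.67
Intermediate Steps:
g(v) = 13*v**2/6 (g(v) = (v + v*(1/12))*(2*v) = (v + v/12)*(2*v) = (13*v/12)*(2*v) = 13*v**2/6)
O(r, D) = D + r
g(B(6, 2)) + O(-14, -18) = 13*(-4 - 1*6)**2/6 + (-18 - 14) = 13*(-4 - 6)**2/6 - 32 = (13/6)*(-10)**2 - 32 = (13/6)*100 - 32 = 650/3 - 32 = 554/3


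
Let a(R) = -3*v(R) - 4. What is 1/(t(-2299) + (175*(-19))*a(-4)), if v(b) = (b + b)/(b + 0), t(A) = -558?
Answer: 1/32692 ≈ 3.0589e-5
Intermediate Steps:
v(b) = 2 (v(b) = (2*b)/b = 2)
a(R) = -10 (a(R) = -3*2 - 4 = -6 - 4 = -10)
1/(t(-2299) + (175*(-19))*a(-4)) = 1/(-558 + (175*(-19))*(-10)) = 1/(-558 - 3325*(-10)) = 1/(-558 + 33250) = 1/32692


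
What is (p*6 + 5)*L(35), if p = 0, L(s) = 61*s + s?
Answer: 10850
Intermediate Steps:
L(s) = 62*s
(p*6 + 5)*L(35) = (0*6 + 5)*(62*35) = (0 + 5)*2170 = 5*2170 = 10850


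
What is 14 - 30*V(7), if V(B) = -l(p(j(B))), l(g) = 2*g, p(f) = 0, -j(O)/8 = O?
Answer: 14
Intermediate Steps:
j(O) = -8*O
V(B) = 0 (V(B) = -2*0 = -1*0 = 0)
14 - 30*V(7) = 14 - 30*0 = 14 + 0 = 14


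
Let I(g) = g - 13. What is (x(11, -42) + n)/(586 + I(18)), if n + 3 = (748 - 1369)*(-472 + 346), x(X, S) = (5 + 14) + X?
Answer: 26091/197 ≈ 132.44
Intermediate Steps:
x(X, S) = 19 + X
I(g) = -13 + g
n = 78243 (n = -3 + (748 - 1369)*(-472 + 346) = -3 - 621*(-126) = -3 + 78246 = 78243)
(x(11, -42) + n)/(586 + I(18)) = ((19 + 11) + 78243)/(586 + (-13 + 18)) = (30 + 78243)/(586 + 5) = 78273/591 = 78273*(1/591) = 26091/197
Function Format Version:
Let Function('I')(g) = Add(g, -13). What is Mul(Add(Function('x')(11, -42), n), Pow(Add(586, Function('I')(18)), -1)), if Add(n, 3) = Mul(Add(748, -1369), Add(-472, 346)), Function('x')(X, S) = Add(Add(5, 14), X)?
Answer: Rational(26091, 197) ≈ 132.44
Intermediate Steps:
Function('x')(X, S) = Add(19, X)
Function('I')(g) = Add(-13, g)
n = 78243 (n = Add(-3, Mul(Add(748, -1369), Add(-472, 346))) = Add(-3, Mul(-621, -126)) = Add(-3, 78246) = 78243)
Mul(Add(Function('x')(11, -42), n), Pow(Add(586, Function('I')(18)), -1)) = Mul(Add(Add(19, 11), 78243), Pow(Add(586, Add(-13, 18)), -1)) = Mul(Add(30, 78243), Pow(Add(586, 5), -1)) = Mul(78273, Pow(591, -1)) = Mul(78273, Rational(1, 591)) = Rational(26091, 197)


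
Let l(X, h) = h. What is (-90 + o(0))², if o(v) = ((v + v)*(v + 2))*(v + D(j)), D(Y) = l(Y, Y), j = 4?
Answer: 8100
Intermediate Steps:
D(Y) = Y
o(v) = 2*v*(2 + v)*(4 + v) (o(v) = ((v + v)*(v + 2))*(v + 4) = ((2*v)*(2 + v))*(4 + v) = (2*v*(2 + v))*(4 + v) = 2*v*(2 + v)*(4 + v))
(-90 + o(0))² = (-90 + 2*0*(8 + 0² + 6*0))² = (-90 + 2*0*(8 + 0 + 0))² = (-90 + 2*0*8)² = (-90 + 0)² = (-90)² = 8100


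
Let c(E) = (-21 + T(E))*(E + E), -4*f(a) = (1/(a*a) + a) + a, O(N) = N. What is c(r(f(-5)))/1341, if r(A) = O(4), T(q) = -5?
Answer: -208/1341 ≈ -0.15511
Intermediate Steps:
f(a) = -a/2 - 1/(4*a²) (f(a) = -((1/(a*a) + a) + a)/4 = -((a⁻² + a) + a)/4 = -((a + a⁻²) + a)/4 = -(a⁻² + 2*a)/4 = -a/2 - 1/(4*a²))
r(A) = 4
c(E) = -52*E (c(E) = (-21 - 5)*(E + E) = -52*E)
c(r(f(-5)))/1341 = -52*4/1341 = -208*1/1341 = -208/1341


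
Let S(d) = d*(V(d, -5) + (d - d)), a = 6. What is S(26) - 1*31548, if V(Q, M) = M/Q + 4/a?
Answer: -94607/3 ≈ -31536.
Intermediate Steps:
V(Q, M) = ⅔ + M/Q (V(Q, M) = M/Q + 4/6 = M/Q + 4*(⅙) = M/Q + ⅔ = ⅔ + M/Q)
S(d) = d*(⅔ - 5/d) (S(d) = d*((⅔ - 5/d) + (d - d)) = d*((⅔ - 5/d) + 0) = d*(⅔ - 5/d))
S(26) - 1*31548 = (-5 + (⅔)*26) - 1*31548 = (-5 + 52/3) - 31548 = 37/3 - 31548 = -94607/3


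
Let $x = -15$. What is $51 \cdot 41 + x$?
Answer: $2076$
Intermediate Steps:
$51 \cdot 41 + x = 51 \cdot 41 - 15 = 2091 - 15 = 2076$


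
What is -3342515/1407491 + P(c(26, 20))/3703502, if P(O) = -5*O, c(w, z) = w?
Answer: -6189596980680/2606322866741 ≈ -2.3748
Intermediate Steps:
-3342515/1407491 + P(c(26, 20))/3703502 = -3342515/1407491 - 5*26/3703502 = -3342515*1/1407491 - 130*1/3703502 = -3342515/1407491 - 65/1851751 = -6189596980680/2606322866741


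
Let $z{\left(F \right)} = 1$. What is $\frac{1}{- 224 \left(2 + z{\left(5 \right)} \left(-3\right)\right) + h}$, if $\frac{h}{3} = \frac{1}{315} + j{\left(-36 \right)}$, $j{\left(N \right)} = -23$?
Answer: $\frac{105}{16276} \approx 0.0064512$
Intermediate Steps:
$h = - \frac{7244}{105}$ ($h = 3 \left(\frac{1}{315} - 23\right) = 3 \left(- \frac{7244}{315}\right) = - \frac{7244}{105} \approx -68.99$)
$\frac{1}{- 224 \left(2 + z{\left(5 \right)} \left(-3\right)\right) + h} = \frac{1}{- 224 \left(2 + 1 \left(-3\right)\right) - \frac{7244}{105}} = \frac{1}{- 224 \left(2 - 3\right) - \frac{7244}{105}} = \frac{1}{\left(-224\right) \left(-1\right) - \frac{7244}{105}} = \frac{1}{224 - \frac{7244}{105}} = \frac{1}{\frac{16276}{105}} = \frac{105}{16276}$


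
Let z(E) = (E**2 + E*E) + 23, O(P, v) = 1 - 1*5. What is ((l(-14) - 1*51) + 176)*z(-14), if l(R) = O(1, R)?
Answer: 50215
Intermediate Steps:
O(P, v) = -4 (O(P, v) = 1 - 5 = -4)
z(E) = 23 + 2*E**2 (z(E) = (E**2 + E**2) + 23 = 2*E**2 + 23 = 23 + 2*E**2)
l(R) = -4
((l(-14) - 1*51) + 176)*z(-14) = ((-4 - 1*51) + 176)*(23 + 2*(-14)**2) = ((-4 - 51) + 176)*(23 + 2*196) = (-55 + 176)*(23 + 392) = 121*415 = 50215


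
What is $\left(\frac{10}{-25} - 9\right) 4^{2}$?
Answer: $- \frac{752}{5} \approx -150.4$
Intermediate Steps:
$\left(\frac{10}{-25} - 9\right) 4^{2} = \left(10 \left(- \frac{1}{25}\right) - 9\right) 16 = \left(- \frac{2}{5} - 9\right) 16 = \left(- \frac{47}{5}\right) 16 = - \frac{752}{5}$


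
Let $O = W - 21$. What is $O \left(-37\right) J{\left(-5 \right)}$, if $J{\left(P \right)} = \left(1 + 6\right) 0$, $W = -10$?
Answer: $0$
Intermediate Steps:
$O = -31$ ($O = -10 - 21 = -31$)
$J{\left(P \right)} = 0$ ($J{\left(P \right)} = 7 \cdot 0 = 0$)
$O \left(-37\right) J{\left(-5 \right)} = \left(-31\right) \left(-37\right) 0 = 1147 \cdot 0 = 0$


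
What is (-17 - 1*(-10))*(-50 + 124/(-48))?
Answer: 4417/12 ≈ 368.08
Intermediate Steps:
(-17 - 1*(-10))*(-50 + 124/(-48)) = (-17 + 10)*(-50 + 124*(-1/48)) = -7*(-50 - 31/12) = -7*(-631/12) = 4417/12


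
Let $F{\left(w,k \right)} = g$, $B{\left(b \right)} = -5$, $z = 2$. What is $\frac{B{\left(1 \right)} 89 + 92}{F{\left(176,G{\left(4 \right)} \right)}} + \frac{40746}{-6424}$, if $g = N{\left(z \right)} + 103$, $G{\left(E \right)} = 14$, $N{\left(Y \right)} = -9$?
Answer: $- \frac{1524449}{150964} \approx -10.098$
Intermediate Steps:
$g = 94$ ($g = -9 + 103 = 94$)
$F{\left(w,k \right)} = 94$
$\frac{B{\left(1 \right)} 89 + 92}{F{\left(176,G{\left(4 \right)} \right)}} + \frac{40746}{-6424} = \frac{\left(-5\right) 89 + 92}{94} + \frac{40746}{-6424} = \left(-445 + 92\right) \frac{1}{94} + 40746 \left(- \frac{1}{6424}\right) = \left(-353\right) \frac{1}{94} - \frac{20373}{3212} = - \frac{353}{94} - \frac{20373}{3212} = - \frac{1524449}{150964}$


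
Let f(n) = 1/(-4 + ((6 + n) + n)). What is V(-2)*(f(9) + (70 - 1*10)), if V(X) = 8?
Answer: 2402/5 ≈ 480.40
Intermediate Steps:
f(n) = 1/(2 + 2*n) (f(n) = 1/(-4 + (6 + 2*n)) = 1/(2 + 2*n))
V(-2)*(f(9) + (70 - 1*10)) = 8*(1/(2*(1 + 9)) + (70 - 1*10)) = 8*((½)/10 + (70 - 10)) = 8*((½)*(⅒) + 60) = 8*(1/20 + 60) = 8*(1201/20) = 2402/5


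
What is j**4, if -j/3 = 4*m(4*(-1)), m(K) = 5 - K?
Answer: 136048896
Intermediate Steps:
j = -108 (j = -12*(5 - 4*(-1)) = -12*(5 - 1*(-4)) = -12*(5 + 4) = -12*9 = -3*36 = -108)
j**4 = (-108)**4 = 136048896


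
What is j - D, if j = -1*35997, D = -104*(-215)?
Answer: -58357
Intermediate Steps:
D = 22360
j = -35997
j - D = -35997 - 1*22360 = -35997 - 22360 = -58357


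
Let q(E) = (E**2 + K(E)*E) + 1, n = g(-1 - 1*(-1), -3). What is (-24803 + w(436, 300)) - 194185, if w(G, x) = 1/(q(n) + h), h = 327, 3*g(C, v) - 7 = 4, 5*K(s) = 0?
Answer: -672950115/3073 ≈ -2.1899e+5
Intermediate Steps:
K(s) = 0 (K(s) = (1/5)*0 = 0)
g(C, v) = 11/3 (g(C, v) = 7/3 + (1/3)*4 = 7/3 + 4/3 = 11/3)
n = 11/3 ≈ 3.6667
q(E) = 1 + E**2 (q(E) = (E**2 + 0*E) + 1 = (E**2 + 0) + 1 = E**2 + 1 = 1 + E**2)
w(G, x) = 9/3073 (w(G, x) = 1/((1 + (11/3)**2) + 327) = 1/((1 + 121/9) + 327) = 1/(130/9 + 327) = 1/(3073/9) = 9/3073)
(-24803 + w(436, 300)) - 194185 = (-24803 + 9/3073) - 194185 = -76219610/3073 - 194185 = -672950115/3073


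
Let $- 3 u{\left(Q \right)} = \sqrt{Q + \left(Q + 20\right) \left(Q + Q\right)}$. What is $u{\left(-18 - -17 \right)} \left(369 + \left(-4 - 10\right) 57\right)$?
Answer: $143 i \sqrt{39} \approx 893.04 i$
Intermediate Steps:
$u{\left(Q \right)} = - \frac{\sqrt{Q + 2 Q \left(20 + Q\right)}}{3}$ ($u{\left(Q \right)} = - \frac{\sqrt{Q + \left(Q + 20\right) \left(Q + Q\right)}}{3} = - \frac{\sqrt{Q + \left(20 + Q\right) 2 Q}}{3} = - \frac{\sqrt{Q + 2 Q \left(20 + Q\right)}}{3}$)
$u{\left(-18 - -17 \right)} \left(369 + \left(-4 - 10\right) 57\right) = - \frac{\sqrt{\left(-18 - -17\right) \left(41 + 2 \left(-18 - -17\right)\right)}}{3} \left(369 + \left(-4 - 10\right) 57\right) = - \frac{\sqrt{\left(-18 + 17\right) \left(41 + 2 \left(-18 + 17\right)\right)}}{3} \left(369 + \left(-4 - 10\right) 57\right) = - \frac{\sqrt{- (41 + 2 \left(-1\right))}}{3} \left(369 - 798\right) = - \frac{\sqrt{- (41 - 2)}}{3} \left(369 - 798\right) = - \frac{\sqrt{\left(-1\right) 39}}{3} \left(-429\right) = - \frac{\sqrt{-39}}{3} \left(-429\right) = - \frac{i \sqrt{39}}{3} \left(-429\right) = 143 i \sqrt{39}$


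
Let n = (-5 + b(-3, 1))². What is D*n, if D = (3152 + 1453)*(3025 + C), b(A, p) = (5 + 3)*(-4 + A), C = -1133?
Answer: 32419807860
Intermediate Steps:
b(A, p) = -32 + 8*A (b(A, p) = 8*(-4 + A) = -32 + 8*A)
D = 8712660 (D = (3152 + 1453)*(3025 - 1133) = 4605*1892 = 8712660)
n = 3721 (n = (-5 + (-32 + 8*(-3)))² = (-5 + (-32 - 24))² = (-5 - 56)² = (-61)² = 3721)
D*n = 8712660*3721 = 32419807860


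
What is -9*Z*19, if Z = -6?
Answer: 1026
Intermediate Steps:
-9*Z*19 = -9*(-6)*19 = 54*19 = 1026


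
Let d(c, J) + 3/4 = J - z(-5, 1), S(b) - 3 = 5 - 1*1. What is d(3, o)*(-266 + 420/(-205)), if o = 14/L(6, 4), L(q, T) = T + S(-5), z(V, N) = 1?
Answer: 115395/902 ≈ 127.93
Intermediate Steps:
S(b) = 7 (S(b) = 3 + (5 - 1*1) = 3 + (5 - 1) = 3 + 4 = 7)
L(q, T) = 7 + T (L(q, T) = T + 7 = 7 + T)
o = 14/11 (o = 14/(7 + 4) = 14/11 ≈ 1.2727)
d(c, J) = -7/4 + J (d(c, J) = -3/4 + (J - 1*1) = -3/4 + (J - 1) = -3/4 + (-1 + J) = -7/4 + J)
d(3, o)*(-266 + 420/(-205)) = (-7/4 + 14/11)*(-266 + 420/(-205)) = -21*(-266 + 420*(-1/205))/44 = -21*(-266 - 84/41)/44 = -21/44*(-10990/41) = 115395/902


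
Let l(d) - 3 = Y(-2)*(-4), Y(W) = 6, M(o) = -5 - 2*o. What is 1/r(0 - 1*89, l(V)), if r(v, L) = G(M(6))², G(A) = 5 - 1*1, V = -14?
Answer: 1/16 ≈ 0.062500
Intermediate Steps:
G(A) = 4 (G(A) = 5 - 1 = 4)
l(d) = -21 (l(d) = 3 + 6*(-4) = 3 - 24 = -21)
r(v, L) = 16 (r(v, L) = 4² = 16)
1/r(0 - 1*89, l(V)) = 1/16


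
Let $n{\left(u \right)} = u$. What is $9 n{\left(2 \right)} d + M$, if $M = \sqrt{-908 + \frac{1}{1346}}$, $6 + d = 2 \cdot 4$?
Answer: $36 + \frac{i \sqrt{1645036782}}{1346} \approx 36.0 + 30.133 i$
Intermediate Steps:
$d = 2$ ($d = -6 + 2 \cdot 4 = -6 + 8 = 2$)
$M = \frac{i \sqrt{1645036782}}{1346}$ ($M = \sqrt{-908 + \frac{1}{1346}} = \sqrt{- \frac{1222167}{1346}} = \frac{i \sqrt{1645036782}}{1346} \approx 30.133 i$)
$9 n{\left(2 \right)} d + M = 9 \cdot 2 \cdot 2 + \frac{i \sqrt{1645036782}}{1346} = 18 \cdot 2 + \frac{i \sqrt{1645036782}}{1346} = 36 + \frac{i \sqrt{1645036782}}{1346}$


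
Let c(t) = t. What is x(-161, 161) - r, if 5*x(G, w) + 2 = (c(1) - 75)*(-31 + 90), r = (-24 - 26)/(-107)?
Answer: -467626/535 ≈ -874.07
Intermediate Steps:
r = 50/107 (r = -1/107*(-50) = 50/107 ≈ 0.46729)
x(G, w) = -4368/5 (x(G, w) = -⅖ + ((1 - 75)*(-31 + 90))/5 = -⅖ + (-74*59)/5 = -⅖ + (⅕)*(-4366) = -⅖ - 4366/5 = -4368/5)
x(-161, 161) - r = -4368/5 - 1*50/107 = -4368/5 - 50/107 = -467626/535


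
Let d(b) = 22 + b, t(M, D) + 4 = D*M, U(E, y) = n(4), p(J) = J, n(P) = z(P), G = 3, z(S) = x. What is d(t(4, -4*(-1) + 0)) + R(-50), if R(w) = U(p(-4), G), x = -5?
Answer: 29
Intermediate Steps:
z(S) = -5
n(P) = -5
U(E, y) = -5
t(M, D) = -4 + D*M
R(w) = -5
d(t(4, -4*(-1) + 0)) + R(-50) = (22 + (-4 + (-4*(-1) + 0)*4)) - 5 = (22 + (-4 + (4 + 0)*4)) - 5 = (22 + (-4 + 4*4)) - 5 = (22 + (-4 + 16)) - 5 = (22 + 12) - 5 = 34 - 5 = 29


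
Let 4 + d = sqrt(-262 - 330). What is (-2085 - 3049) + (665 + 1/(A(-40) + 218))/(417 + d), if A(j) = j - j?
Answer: (-4476848*sqrt(37) + 462089585*I)/(218*(-413*I + 4*sqrt(37))) ≈ -5132.4 - 0.094532*I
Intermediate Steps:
A(j) = 0
d = -4 + 4*I*sqrt(37) (d = -4 + sqrt(-262 - 330) = -4 + sqrt(-592) = -4 + 4*I*sqrt(37) ≈ -4.0 + 24.331*I)
(-2085 - 3049) + (665 + 1/(A(-40) + 218))/(417 + d) = (-2085 - 3049) + (665 + 1/(0 + 218))/(417 + (-4 + 4*I*sqrt(37))) = -5134 + (665 + 1/218)/(413 + 4*I*sqrt(37)) = -5134 + 144971/(218*(413 + 4*I*sqrt(37)))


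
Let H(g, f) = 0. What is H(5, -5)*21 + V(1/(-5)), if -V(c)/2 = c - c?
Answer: 0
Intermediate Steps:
V(c) = 0 (V(c) = -2*(c - c) = -2*0 = 0)
H(5, -5)*21 + V(1/(-5)) = 0*21 + 0 = 0 + 0 = 0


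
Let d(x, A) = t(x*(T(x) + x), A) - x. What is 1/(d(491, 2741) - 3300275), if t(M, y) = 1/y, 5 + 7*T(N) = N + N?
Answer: -2741/9047399605 ≈ -3.0296e-7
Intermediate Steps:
T(N) = -5/7 + 2*N/7 (T(N) = -5/7 + (N + N)/7 = -5/7 + (2*N)/7 = -5/7 + 2*N/7)
d(x, A) = 1/A - x
1/(d(491, 2741) - 3300275) = 1/((1/2741 - 1*491) - 3300275) = 1/((1/2741 - 491) - 3300275) = 1/(-1345830/2741 - 3300275) = 1/(-9047399605/2741) = -2741/9047399605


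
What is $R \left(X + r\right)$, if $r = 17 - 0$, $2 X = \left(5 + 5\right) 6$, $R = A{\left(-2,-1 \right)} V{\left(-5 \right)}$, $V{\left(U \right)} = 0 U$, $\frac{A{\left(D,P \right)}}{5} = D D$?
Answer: $0$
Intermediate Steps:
$A{\left(D,P \right)} = 5 D^{2}$ ($A{\left(D,P \right)} = 5 D D = 5 D^{2}$)
$V{\left(U \right)} = 0$
$R = 0$ ($R = 5 \left(-2\right)^{2} \cdot 0 = 5 \cdot 4 \cdot 0 = 20 \cdot 0 = 0$)
$X = 30$ ($X = \frac{\left(5 + 5\right) 6}{2} = \frac{10 \cdot 6}{2} = \frac{1}{2} \cdot 60 = 30$)
$r = 17$ ($r = 17 + 0 = 17$)
$R \left(X + r\right) = 0 \left(30 + 17\right) = 0 \cdot 47 = 0$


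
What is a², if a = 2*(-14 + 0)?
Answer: 784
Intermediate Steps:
a = -28 (a = 2*(-14) = -28)
a² = (-28)² = 784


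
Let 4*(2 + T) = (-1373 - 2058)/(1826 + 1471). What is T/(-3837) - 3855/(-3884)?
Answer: 12199240798/12283721919 ≈ 0.99312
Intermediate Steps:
T = -29807/13188 (T = -2 + ((-1373 - 2058)/(1826 + 1471))/4 = -2 + (-3431/3297)/4 = -2 + (-3431*1/3297)/4 = -2 + (¼)*(-3431/3297) = -2 - 3431/13188 = -29807/13188 ≈ -2.2602)
T/(-3837) - 3855/(-3884) = -29807/13188/(-3837) - 3855/(-3884) = -29807/13188*(-1/3837) - 3855*(-1/3884) = 29807/50602356 + 3855/3884 = 12199240798/12283721919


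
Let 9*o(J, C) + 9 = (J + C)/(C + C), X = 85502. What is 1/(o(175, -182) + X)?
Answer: 468/40014469 ≈ 1.1696e-5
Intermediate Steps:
o(J, C) = -1 + (C + J)/(18*C) (o(J, C) = -1 + ((J + C)/(C + C))/9 = -1 + ((C + J)/((2*C)))/9 = -1 + ((C + J)*(1/(2*C)))/9 = -1 + ((C + J)/(2*C))/9 = -1 + (C + J)/(18*C))
1/(o(175, -182) + X) = 1/((1/18)*(175 - 17*(-182))/(-182) + 85502) = 1/((1/18)*(-1/182)*(175 + 3094) + 85502) = 1/((1/18)*(-1/182)*3269 + 85502) = 1/(-467/468 + 85502) = 1/(40014469/468) = 468/40014469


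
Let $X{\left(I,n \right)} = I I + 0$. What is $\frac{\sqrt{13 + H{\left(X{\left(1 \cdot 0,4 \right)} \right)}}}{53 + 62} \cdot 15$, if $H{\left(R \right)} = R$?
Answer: $\frac{3 \sqrt{13}}{23} \approx 0.47029$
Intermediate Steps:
$X{\left(I,n \right)} = I^{2}$ ($X{\left(I,n \right)} = I^{2} + 0 = I^{2}$)
$\frac{\sqrt{13 + H{\left(X{\left(1 \cdot 0,4 \right)} \right)}}}{53 + 62} \cdot 15 = \frac{\sqrt{13 + \left(1 \cdot 0\right)^{2}}}{53 + 62} \cdot 15 = \frac{\sqrt{13 + 0^{2}}}{115} \cdot 15 = \frac{\sqrt{13 + 0}}{115} \cdot 15 = \frac{\sqrt{13}}{115} \cdot 15 = \frac{3 \sqrt{13}}{23}$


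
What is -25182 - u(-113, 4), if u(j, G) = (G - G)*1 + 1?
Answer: -25183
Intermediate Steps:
u(j, G) = 1 (u(j, G) = 0*1 + 1 = 0 + 1 = 1)
-25182 - u(-113, 4) = -25182 - 1*1 = -25182 - 1 = -25183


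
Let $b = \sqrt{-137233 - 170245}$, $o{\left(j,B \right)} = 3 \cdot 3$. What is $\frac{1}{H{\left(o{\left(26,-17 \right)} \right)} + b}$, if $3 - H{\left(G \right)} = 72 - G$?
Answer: $- \frac{30}{155539} - \frac{i \sqrt{307478}}{311078} \approx -0.00019288 - 0.0017825 i$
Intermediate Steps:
$o{\left(j,B \right)} = 9$
$H{\left(G \right)} = -69 + G$ ($H{\left(G \right)} = 3 - \left(72 - G\right) = 3 + \left(-72 + G\right) = -69 + G$)
$b = i \sqrt{307478}$ ($b = \sqrt{-307478} = i \sqrt{307478} \approx 554.51 i$)
$\frac{1}{H{\left(o{\left(26,-17 \right)} \right)} + b} = \frac{1}{\left(-69 + 9\right) + i \sqrt{307478}} = \frac{1}{-60 + i \sqrt{307478}}$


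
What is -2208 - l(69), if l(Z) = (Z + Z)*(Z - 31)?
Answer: -7452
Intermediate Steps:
l(Z) = 2*Z*(-31 + Z) (l(Z) = (2*Z)*(-31 + Z) = 2*Z*(-31 + Z))
-2208 - l(69) = -2208 - 2*69*(-31 + 69) = -2208 - 2*69*38 = -2208 - 1*5244 = -2208 - 5244 = -7452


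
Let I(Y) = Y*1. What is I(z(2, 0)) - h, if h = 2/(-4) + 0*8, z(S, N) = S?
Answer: 5/2 ≈ 2.5000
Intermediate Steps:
I(Y) = Y
h = -1/2 (h = 2*(-1/4) + 0 = -1/2 + 0 = -1/2 ≈ -0.50000)
I(z(2, 0)) - h = 2 - 1*(-1/2) = 2 + 1/2 = 5/2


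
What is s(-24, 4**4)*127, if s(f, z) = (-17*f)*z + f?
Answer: 13261848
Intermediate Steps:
s(f, z) = f - 17*f*z (s(f, z) = -17*f*z + f = f - 17*f*z)
s(-24, 4**4)*127 = -24*(1 - 17*4**4)*127 = -24*(1 - 17*256)*127 = -24*(1 - 4352)*127 = -24*(-4351)*127 = 104424*127 = 13261848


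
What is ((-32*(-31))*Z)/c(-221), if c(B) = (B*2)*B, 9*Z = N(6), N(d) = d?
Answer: 992/146523 ≈ 0.0067703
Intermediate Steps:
Z = ⅔ (Z = (⅑)*6 = ⅔ ≈ 0.66667)
c(B) = 2*B² (c(B) = (2*B)*B = 2*B²)
((-32*(-31))*Z)/c(-221) = (-32*(-31)*(⅔))/((2*(-221)²)) = (992*(⅔))/((2*48841)) = (1984/3)/97682 = (1984/3)*(1/97682) = 992/146523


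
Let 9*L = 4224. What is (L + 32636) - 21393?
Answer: 35137/3 ≈ 11712.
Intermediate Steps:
L = 1408/3 (L = (1/9)*4224 = 1408/3 ≈ 469.33)
(L + 32636) - 21393 = (1408/3 + 32636) - 21393 = 99316/3 - 21393 = 35137/3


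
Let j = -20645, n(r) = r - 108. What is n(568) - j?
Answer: 21105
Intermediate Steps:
n(r) = -108 + r
n(568) - j = (-108 + 568) - 1*(-20645) = 460 + 20645 = 21105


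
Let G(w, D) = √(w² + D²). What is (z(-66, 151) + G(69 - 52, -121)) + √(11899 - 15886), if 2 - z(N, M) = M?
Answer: -149 + √14930 + 3*I*√443 ≈ -26.812 + 63.143*I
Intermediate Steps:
z(N, M) = 2 - M
G(w, D) = √(D² + w²)
(z(-66, 151) + G(69 - 52, -121)) + √(11899 - 15886) = ((2 - 1*151) + √((-121)² + (69 - 52)²)) + √(11899 - 15886) = ((2 - 151) + √(14641 + 17²)) + √(-3987) = (-149 + √(14641 + 289)) + 3*I*√443 = (-149 + √14930) + 3*I*√443 = -149 + √14930 + 3*I*√443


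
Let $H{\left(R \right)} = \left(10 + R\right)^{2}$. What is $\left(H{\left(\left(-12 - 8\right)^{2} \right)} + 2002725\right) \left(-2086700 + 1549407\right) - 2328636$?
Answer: $-1166371405361$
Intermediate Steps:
$\left(H{\left(\left(-12 - 8\right)^{2} \right)} + 2002725\right) \left(-2086700 + 1549407\right) - 2328636 = \left(\left(10 + \left(-12 - 8\right)^{2}\right)^{2} + 2002725\right) \left(-2086700 + 1549407\right) - 2328636 = \left(\left(10 + \left(-20\right)^{2}\right)^{2} + 2002725\right) \left(-537293\right) - 2328636 = \left(\left(10 + 400\right)^{2} + 2002725\right) \left(-537293\right) - 2328636 = \left(410^{2} + 2002725\right) \left(-537293\right) - 2328636 = \left(168100 + 2002725\right) \left(-537293\right) - 2328636 = 2170825 \left(-537293\right) - 2328636 = -1166369076725 - 2328636 = -1166371405361$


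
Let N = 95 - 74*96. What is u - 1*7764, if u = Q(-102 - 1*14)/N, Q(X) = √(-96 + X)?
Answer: -7764 - 2*I*√53/7009 ≈ -7764.0 - 0.0020774*I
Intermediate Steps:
N = -7009 (N = 95 - 7104 = -7009)
u = -2*I*√53/7009 (u = √(-96 + (-102 - 1*14))/(-7009) = √(-96 + (-102 - 14))*(-1/7009) = √(-96 - 116)*(-1/7009) = √(-212)*(-1/7009) = (2*I*√53)*(-1/7009) = -2*I*√53/7009 ≈ -0.0020774*I)
u - 1*7764 = -2*I*√53/7009 - 1*7764 = -2*I*√53/7009 - 7764 = -7764 - 2*I*√53/7009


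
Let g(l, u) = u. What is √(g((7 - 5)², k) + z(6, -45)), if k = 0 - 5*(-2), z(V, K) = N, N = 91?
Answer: √101 ≈ 10.050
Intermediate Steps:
z(V, K) = 91
k = 10 (k = 0 + 10 = 10)
√(g((7 - 5)², k) + z(6, -45)) = √(10 + 91) = √101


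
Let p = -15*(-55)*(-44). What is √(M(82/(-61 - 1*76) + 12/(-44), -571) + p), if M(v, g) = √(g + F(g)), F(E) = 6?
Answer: √(-36300 + I*√565) ≈ 0.0624 + 190.53*I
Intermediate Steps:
M(v, g) = √(6 + g) (M(v, g) = √(g + 6) = √(6 + g))
p = -36300 (p = 825*(-44) = -36300)
√(M(82/(-61 - 1*76) + 12/(-44), -571) + p) = √(√(6 - 571) - 36300) = √(√(-565) - 36300) = √(I*√565 - 36300) = √(-36300 + I*√565)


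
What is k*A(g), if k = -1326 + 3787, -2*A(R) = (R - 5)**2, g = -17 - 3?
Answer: -1538125/2 ≈ -7.6906e+5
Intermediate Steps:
g = -20
A(R) = -(-5 + R)**2/2 (A(R) = -(R - 5)**2/2 = -(-5 + R)**2/2)
k = 2461
k*A(g) = 2461*(-(-5 - 20)**2/2) = 2461*(-1/2*(-25)**2) = 2461*(-1/2*625) = 2461*(-625/2) = -1538125/2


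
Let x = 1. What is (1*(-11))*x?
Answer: -11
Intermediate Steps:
(1*(-11))*x = (1*(-11))*1 = -11*1 = -11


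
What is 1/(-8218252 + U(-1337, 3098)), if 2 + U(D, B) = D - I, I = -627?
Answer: -1/8218964 ≈ -1.2167e-7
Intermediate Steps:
U(D, B) = 625 + D (U(D, B) = -2 + (D - 1*(-627)) = -2 + (D + 627) = -2 + (627 + D) = 625 + D)
1/(-8218252 + U(-1337, 3098)) = 1/(-8218252 + (625 - 1337)) = 1/(-8218252 - 712) = 1/(-8218964) = -1/8218964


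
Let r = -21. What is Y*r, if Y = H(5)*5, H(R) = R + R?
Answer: -1050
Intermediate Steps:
H(R) = 2*R
Y = 50 (Y = (2*5)*5 = 10*5 = 50)
Y*r = 50*(-21) = -1050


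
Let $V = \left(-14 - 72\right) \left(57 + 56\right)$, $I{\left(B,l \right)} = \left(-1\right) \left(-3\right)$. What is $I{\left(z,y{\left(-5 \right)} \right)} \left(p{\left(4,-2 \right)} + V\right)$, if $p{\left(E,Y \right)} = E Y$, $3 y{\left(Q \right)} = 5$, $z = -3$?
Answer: $-29178$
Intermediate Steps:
$y{\left(Q \right)} = \frac{5}{3}$ ($y{\left(Q \right)} = \frac{1}{3} \cdot 5 = \frac{5}{3}$)
$I{\left(B,l \right)} = 3$
$V = -9718$ ($V = \left(-86\right) 113 = -9718$)
$I{\left(z,y{\left(-5 \right)} \right)} \left(p{\left(4,-2 \right)} + V\right) = 3 \left(4 \left(-2\right) - 9718\right) = 3 \left(-8 - 9718\right) = 3 \left(-9726\right) = -29178$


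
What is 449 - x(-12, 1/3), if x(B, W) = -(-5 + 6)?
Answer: 450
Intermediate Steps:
x(B, W) = -1 (x(B, W) = -1*1 = -1)
449 - x(-12, 1/3) = 449 - 1*(-1) = 449 + 1 = 450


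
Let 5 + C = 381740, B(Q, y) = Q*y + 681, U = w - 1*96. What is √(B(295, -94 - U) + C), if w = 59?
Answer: √365601 ≈ 604.65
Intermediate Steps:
U = -37 (U = 59 - 1*96 = 59 - 96 = -37)
B(Q, y) = 681 + Q*y
C = 381735 (C = -5 + 381740 = 381735)
√(B(295, -94 - U) + C) = √((681 + 295*(-94 - 1*(-37))) + 381735) = √((681 + 295*(-94 + 37)) + 381735) = √((681 + 295*(-57)) + 381735) = √((681 - 16815) + 381735) = √(-16134 + 381735) = √365601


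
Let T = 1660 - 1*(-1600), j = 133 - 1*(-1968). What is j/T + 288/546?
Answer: 347671/296660 ≈ 1.1720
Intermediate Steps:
j = 2101 (j = 133 + 1968 = 2101)
T = 3260 (T = 1660 + 1600 = 3260)
j/T + 288/546 = 2101/3260 + 288/546 = 2101*(1/3260) + 288*(1/546) = 2101/3260 + 48/91 = 347671/296660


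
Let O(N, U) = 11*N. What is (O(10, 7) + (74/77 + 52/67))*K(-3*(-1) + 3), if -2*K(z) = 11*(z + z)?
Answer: -3458712/469 ≈ -7374.7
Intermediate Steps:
K(z) = -11*z (K(z) = -11*(z + z)/2 = -11*2*z/2 = -11*z)
(O(10, 7) + (74/77 + 52/67))*K(-3*(-1) + 3) = (11*10 + (74/77 + 52/67))*(-11*(-3*(-1) + 3)) = (110 + (74*(1/77) + 52*(1/67)))*(-11*(3 + 3)) = (110 + (74/77 + 52/67))*(-11*6) = (110 + 8962/5159)*(-66) = (576452/5159)*(-66) = -3458712/469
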